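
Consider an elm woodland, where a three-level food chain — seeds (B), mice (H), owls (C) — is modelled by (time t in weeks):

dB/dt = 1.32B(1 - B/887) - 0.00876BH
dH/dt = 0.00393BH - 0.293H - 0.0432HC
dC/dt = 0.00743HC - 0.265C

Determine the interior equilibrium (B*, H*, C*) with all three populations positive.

B* ≈ 677, H* ≈ 35.7, C* ≈ 54.8

From dC/dt = 0: 0.00743H* = 0.265, so H* = 35.7.
From dB/dt = 0: 1.32(1 - B*/887) = 0.00876·35.7, giving B* = 887·(1 - 0.237) = 677.
From dH/dt = 0: 0.00393·677 - 0.293 = 0.0432C*, so C* = 2.37/0.0432 = 54.8.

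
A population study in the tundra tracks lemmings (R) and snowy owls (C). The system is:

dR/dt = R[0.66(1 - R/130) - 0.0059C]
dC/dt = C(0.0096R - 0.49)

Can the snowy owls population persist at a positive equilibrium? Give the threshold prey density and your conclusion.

The predator equation gives dC/dt > 0 only when R > 0.49/0.0096 = 51.
Without the predator, R → K = 130. Since 130 > 51, the predator can invade and persist.

Threshold R = 51; K > 51, so yes, the predator persists.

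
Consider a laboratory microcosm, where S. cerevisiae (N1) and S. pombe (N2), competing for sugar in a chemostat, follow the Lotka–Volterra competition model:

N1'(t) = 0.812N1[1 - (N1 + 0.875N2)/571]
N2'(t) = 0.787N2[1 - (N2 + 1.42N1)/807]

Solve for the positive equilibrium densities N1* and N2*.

Setting both brackets to zero gives the nullclines N1 + 0.875N2 = 571 and 1.42N1 + N2 = 807.
Substituting N2 = 807 - 1.42N1 into the first: N1(1 - 0.875·1.42) = 571 - 0.875·807.
So N1* = -135/-0.242 = 557, and then N2* = 807 - 1.42·557 = 15.8.

N1* ≈ 557, N2* ≈ 15.8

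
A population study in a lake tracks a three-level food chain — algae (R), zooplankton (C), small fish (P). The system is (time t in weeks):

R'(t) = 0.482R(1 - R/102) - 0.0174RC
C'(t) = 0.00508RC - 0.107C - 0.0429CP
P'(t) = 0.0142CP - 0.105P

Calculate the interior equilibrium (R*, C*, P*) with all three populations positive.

From dP/dt = 0: 0.0142C* = 0.105, so C* = 7.39.
From dR/dt = 0: 0.482(1 - R*/102) = 0.0174·7.39, giving R* = 102·(1 - 0.267) = 74.8.
From dC/dt = 0: 0.00508·74.8 - 0.107 = 0.0429P*, so P* = 0.273/0.0429 = 6.36.

R* ≈ 74.8, C* ≈ 7.39, P* ≈ 6.36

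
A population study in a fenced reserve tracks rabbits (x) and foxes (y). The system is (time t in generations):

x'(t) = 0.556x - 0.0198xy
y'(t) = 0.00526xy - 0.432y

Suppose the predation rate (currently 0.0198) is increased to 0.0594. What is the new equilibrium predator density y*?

y* ≈ 9.36

At the interior fixed point, setting dx/dt = 0 with x > 0 fixes y* = (prey growth rate)/(xy coefficient) — independent of the other coefficients.
With the change, y* = 0.556/0.0594 = 9.36; it falls from 28.1.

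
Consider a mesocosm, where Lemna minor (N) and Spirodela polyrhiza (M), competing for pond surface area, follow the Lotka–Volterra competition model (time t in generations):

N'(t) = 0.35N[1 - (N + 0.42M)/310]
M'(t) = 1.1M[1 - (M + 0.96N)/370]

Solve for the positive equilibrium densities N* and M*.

Setting both brackets to zero gives the nullclines N + 0.42M = 310 and 0.96N + M = 370.
Substituting M = 370 - 0.96N into the first: N(1 - 0.42·0.96) = 310 - 0.42·370.
So N* = 155/0.597 = 259, and then M* = 370 - 0.96·259 = 121.

N* ≈ 259, M* ≈ 121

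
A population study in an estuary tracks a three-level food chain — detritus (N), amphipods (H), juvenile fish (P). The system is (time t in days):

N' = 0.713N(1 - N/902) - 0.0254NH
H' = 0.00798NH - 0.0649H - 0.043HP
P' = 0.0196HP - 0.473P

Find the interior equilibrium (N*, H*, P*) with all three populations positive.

N* ≈ 127, H* ≈ 24.1, P* ≈ 22

From dP/dt = 0: 0.0196H* = 0.473, so H* = 24.1.
From dN/dt = 0: 0.713(1 - N*/902) = 0.0254·24.1, giving N* = 902·(1 - 0.86) = 127.
From dH/dt = 0: 0.00798·127 - 0.0649 = 0.043P*, so P* = 0.945/0.043 = 22.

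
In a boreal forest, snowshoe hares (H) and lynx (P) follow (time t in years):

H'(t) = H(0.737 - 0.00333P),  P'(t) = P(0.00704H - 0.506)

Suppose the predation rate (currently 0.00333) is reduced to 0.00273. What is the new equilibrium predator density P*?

At the interior fixed point, setting dH/dt = 0 with H > 0 fixes P* = (prey growth rate)/(HP coefficient) — independent of the other coefficients.
With the change, P* = 0.737/0.00273 = 270; it rises from 221.

P* ≈ 270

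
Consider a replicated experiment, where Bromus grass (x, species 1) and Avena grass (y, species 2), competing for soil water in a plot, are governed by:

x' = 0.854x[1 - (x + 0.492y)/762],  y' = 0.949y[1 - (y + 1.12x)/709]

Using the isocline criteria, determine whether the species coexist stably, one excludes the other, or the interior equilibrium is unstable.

Compare the nullcline intercepts: K1/α12 = 762/0.492 = 1550 > K2 = 709; K2/α21 = 709/1.12 = 633 < K1 = 762.
Since the inequalities point opposite ways, species 1 can invade but species 2 cannot.

species 1 excludes species 2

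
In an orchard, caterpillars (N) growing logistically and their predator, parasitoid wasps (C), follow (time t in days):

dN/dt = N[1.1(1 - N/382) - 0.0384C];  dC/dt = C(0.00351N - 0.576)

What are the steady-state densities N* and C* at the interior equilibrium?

N* ≈ 164, C* ≈ 16.3

From dC/dt = 0 with C > 0: 0.00351N* = 0.576, so N* = 164.
Substitute into dN/dt = 0: 1.1(1 - 164/382) = 0.0384C*.
The bracket is 0.57, giving C* = 0.627/0.0384 = 16.3.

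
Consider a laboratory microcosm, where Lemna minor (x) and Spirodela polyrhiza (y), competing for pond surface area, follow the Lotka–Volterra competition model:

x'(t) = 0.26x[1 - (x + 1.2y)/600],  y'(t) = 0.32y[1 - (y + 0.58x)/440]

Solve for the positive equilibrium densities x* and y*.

x* ≈ 237, y* ≈ 303

Setting both brackets to zero gives the nullclines x + 1.2y = 600 and 0.58x + y = 440.
Substituting y = 440 - 0.58x into the first: x(1 - 1.2·0.58) = 600 - 1.2·440.
So x* = 72/0.304 = 237, and then y* = 440 - 0.58·237 = 303.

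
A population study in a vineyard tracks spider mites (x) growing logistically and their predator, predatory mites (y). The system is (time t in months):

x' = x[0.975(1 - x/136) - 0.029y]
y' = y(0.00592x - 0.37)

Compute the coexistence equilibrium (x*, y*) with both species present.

From dy/dt = 0 with y > 0: 0.00592x* = 0.37, so x* = 62.5.
Substitute into dx/dt = 0: 0.975(1 - 62.5/136) = 0.029y*.
The bracket is 0.54, giving y* = 0.527/0.029 = 18.2.

x* ≈ 62.5, y* ≈ 18.2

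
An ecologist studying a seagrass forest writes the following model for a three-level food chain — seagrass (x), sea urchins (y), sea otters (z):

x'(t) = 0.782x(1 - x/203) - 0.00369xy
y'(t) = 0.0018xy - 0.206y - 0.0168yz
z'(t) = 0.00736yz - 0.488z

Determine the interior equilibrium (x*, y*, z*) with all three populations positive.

x* ≈ 139, y* ≈ 66.3, z* ≈ 2.68

From dz/dt = 0: 0.00736y* = 0.488, so y* = 66.3.
From dx/dt = 0: 0.782(1 - x*/203) = 0.00369·66.3, giving x* = 203·(1 - 0.313) = 139.
From dy/dt = 0: 0.0018·139 - 0.206 = 0.0168z*, so z* = 0.0451/0.0168 = 2.68.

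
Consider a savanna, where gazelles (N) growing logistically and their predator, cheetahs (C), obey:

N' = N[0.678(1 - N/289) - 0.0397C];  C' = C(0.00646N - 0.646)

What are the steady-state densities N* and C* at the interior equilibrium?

N* ≈ 100, C* ≈ 11.2

From dC/dt = 0 with C > 0: 0.00646N* = 0.646, so N* = 100.
Substitute into dN/dt = 0: 0.678(1 - 100/289) = 0.0397C*.
The bracket is 0.654, giving C* = 0.443/0.0397 = 11.2.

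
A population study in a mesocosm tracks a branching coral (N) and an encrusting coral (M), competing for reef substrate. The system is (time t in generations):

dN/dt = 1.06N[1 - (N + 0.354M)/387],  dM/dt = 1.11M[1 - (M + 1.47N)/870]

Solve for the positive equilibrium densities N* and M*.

Setting both brackets to zero gives the nullclines N + 0.354M = 387 and 1.47N + M = 870.
Substituting M = 870 - 1.47N into the first: N(1 - 0.354·1.47) = 387 - 0.354·870.
So N* = 79/0.48 = 165, and then M* = 870 - 1.47·165 = 628.

N* ≈ 165, M* ≈ 628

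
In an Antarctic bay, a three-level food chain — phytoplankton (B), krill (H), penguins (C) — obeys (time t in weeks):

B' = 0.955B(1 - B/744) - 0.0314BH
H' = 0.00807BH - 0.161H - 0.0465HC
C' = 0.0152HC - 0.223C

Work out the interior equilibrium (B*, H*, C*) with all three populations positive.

B* ≈ 385, H* ≈ 14.7, C* ≈ 63.4

From dC/dt = 0: 0.0152H* = 0.223, so H* = 14.7.
From dB/dt = 0: 0.955(1 - B*/744) = 0.0314·14.7, giving B* = 744·(1 - 0.482) = 385.
From dH/dt = 0: 0.00807·385 - 0.161 = 0.0465C*, so C* = 2.95/0.0465 = 63.4.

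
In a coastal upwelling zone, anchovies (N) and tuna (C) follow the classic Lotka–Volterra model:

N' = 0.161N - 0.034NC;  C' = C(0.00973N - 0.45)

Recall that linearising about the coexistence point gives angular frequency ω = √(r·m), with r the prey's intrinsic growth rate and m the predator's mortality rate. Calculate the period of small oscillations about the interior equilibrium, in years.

T ≈ 23.3 years

Here r = 0.161 and m = 0.45, so r·m = 0.0725.
ω = √0.0725 = 0.269 per year, hence T = 2π/ω ≈ 23.3 years.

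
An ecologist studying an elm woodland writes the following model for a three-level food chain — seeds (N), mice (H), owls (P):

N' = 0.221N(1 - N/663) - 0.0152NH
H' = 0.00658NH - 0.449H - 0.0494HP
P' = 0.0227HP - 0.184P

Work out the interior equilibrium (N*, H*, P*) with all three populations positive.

N* ≈ 293, H* ≈ 8.11, P* ≈ 30

From dP/dt = 0: 0.0227H* = 0.184, so H* = 8.11.
From dN/dt = 0: 0.221(1 - N*/663) = 0.0152·8.11, giving N* = 663·(1 - 0.557) = 293.
From dH/dt = 0: 0.00658·293 - 0.449 = 0.0494P*, so P* = 1.48/0.0494 = 30.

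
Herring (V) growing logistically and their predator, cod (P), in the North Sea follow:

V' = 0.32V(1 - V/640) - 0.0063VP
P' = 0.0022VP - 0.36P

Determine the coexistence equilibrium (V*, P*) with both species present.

V* ≈ 164, P* ≈ 37.8

From dP/dt = 0 with P > 0: 0.0022V* = 0.36, so V* = 164.
Substitute into dV/dt = 0: 0.32(1 - 164/640) = 0.0063P*.
The bracket is 0.744, giving P* = 0.238/0.0063 = 37.8.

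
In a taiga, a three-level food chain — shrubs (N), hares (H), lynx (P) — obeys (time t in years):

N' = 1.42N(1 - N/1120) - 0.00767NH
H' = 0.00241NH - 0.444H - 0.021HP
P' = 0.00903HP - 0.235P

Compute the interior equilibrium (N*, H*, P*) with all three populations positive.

N* ≈ 963, H* ≈ 26, P* ≈ 89.3

From dP/dt = 0: 0.00903H* = 0.235, so H* = 26.
From dN/dt = 0: 1.42(1 - N*/1120) = 0.00767·26, giving N* = 1120·(1 - 0.141) = 963.
From dH/dt = 0: 0.00241·963 - 0.444 = 0.021P*, so P* = 1.88/0.021 = 89.3.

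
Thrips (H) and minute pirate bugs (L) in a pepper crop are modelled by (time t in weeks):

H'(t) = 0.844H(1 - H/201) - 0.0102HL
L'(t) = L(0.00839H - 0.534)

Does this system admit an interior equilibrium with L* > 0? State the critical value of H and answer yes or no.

Threshold H = 63.6; K > 63.6, so yes, the predator persists.

The predator equation gives dL/dt > 0 only when H > 0.534/0.00839 = 63.6.
Without the predator, H → K = 201. Since 201 > 63.6, the predator can invade and persist.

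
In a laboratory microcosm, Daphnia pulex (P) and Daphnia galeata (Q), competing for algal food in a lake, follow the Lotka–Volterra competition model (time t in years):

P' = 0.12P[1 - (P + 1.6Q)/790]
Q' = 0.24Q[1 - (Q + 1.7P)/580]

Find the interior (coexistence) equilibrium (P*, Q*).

Setting both brackets to zero gives the nullclines P + 1.6Q = 790 and 1.7P + Q = 580.
Substituting Q = 580 - 1.7P into the first: P(1 - 1.6·1.7) = 790 - 1.6·580.
So P* = -138/-1.72 = 80.2, and then Q* = 580 - 1.7·80.2 = 444.

P* ≈ 80.2, Q* ≈ 444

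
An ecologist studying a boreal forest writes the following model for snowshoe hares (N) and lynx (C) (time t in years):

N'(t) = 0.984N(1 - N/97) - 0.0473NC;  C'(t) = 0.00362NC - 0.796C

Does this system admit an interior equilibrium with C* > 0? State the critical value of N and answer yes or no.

Threshold N = 220; K < 220, so no, the predator goes extinct.

The predator equation gives dC/dt > 0 only when N > 0.796/0.00362 = 220.
Without the predator, N → K = 97. Since 97 < 220, the predator cannot invade.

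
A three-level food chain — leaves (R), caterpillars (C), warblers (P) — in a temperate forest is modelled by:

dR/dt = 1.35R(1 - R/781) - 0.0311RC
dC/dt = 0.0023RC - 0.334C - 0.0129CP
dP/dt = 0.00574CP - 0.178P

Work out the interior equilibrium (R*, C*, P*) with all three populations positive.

R* ≈ 223, C* ≈ 31, P* ≈ 13.9

From dP/dt = 0: 0.00574C* = 0.178, so C* = 31.
From dR/dt = 0: 1.35(1 - R*/781) = 0.0311·31, giving R* = 781·(1 - 0.714) = 223.
From dC/dt = 0: 0.0023·223 - 0.334 = 0.0129P*, so P* = 0.179/0.0129 = 13.9.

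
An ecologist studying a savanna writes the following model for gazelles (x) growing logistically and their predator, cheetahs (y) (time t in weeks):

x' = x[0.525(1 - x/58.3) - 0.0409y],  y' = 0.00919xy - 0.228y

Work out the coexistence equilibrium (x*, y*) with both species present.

x* ≈ 24.8, y* ≈ 7.37

From dy/dt = 0 with y > 0: 0.00919x* = 0.228, so x* = 24.8.
Substitute into dx/dt = 0: 0.525(1 - 24.8/58.3) = 0.0409y*.
The bracket is 0.574, giving y* = 0.302/0.0409 = 7.37.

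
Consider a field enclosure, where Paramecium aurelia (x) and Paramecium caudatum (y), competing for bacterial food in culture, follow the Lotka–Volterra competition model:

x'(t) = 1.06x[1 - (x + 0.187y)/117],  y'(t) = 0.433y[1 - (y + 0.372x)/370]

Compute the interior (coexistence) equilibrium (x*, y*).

Setting both brackets to zero gives the nullclines x + 0.187y = 117 and 0.372x + y = 370.
Substituting y = 370 - 0.372x into the first: x(1 - 0.187·0.372) = 117 - 0.187·370.
So x* = 47.8/0.93 = 51.4, and then y* = 370 - 0.372·51.4 = 351.

x* ≈ 51.4, y* ≈ 351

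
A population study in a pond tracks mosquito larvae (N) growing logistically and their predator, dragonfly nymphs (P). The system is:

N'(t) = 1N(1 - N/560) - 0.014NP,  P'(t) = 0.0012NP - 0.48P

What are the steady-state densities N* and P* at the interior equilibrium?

N* ≈ 400, P* ≈ 20.4

From dP/dt = 0 with P > 0: 0.0012N* = 0.48, so N* = 400.
Substitute into dN/dt = 0: 1(1 - 400/560) = 0.014P*.
The bracket is 0.286, giving P* = 0.286/0.014 = 20.4.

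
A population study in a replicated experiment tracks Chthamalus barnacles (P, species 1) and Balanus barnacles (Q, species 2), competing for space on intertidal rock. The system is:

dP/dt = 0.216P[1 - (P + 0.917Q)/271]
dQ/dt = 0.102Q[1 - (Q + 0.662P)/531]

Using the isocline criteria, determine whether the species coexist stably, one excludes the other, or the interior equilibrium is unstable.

Compare the nullcline intercepts: K1/α12 = 271/0.917 = 296 < K2 = 531; K2/α21 = 531/0.662 = 802 > K1 = 271.
Since the inequalities point opposite ways, species 2 can invade but species 1 cannot.

species 2 excludes species 1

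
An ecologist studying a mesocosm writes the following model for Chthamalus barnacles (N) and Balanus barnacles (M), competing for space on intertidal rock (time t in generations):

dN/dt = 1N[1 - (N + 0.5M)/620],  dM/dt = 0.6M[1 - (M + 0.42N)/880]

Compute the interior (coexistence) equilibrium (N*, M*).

Setting both brackets to zero gives the nullclines N + 0.5M = 620 and 0.42N + M = 880.
Substituting M = 880 - 0.42N into the first: N(1 - 0.5·0.42) = 620 - 0.5·880.
So N* = 180/0.79 = 228, and then M* = 880 - 0.42·228 = 784.

N* ≈ 228, M* ≈ 784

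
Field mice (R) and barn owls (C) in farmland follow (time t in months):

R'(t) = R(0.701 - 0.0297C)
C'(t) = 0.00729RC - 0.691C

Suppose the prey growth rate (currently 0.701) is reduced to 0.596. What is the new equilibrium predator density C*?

C* ≈ 20.1

At the interior fixed point, setting dR/dt = 0 with R > 0 fixes C* = (prey growth rate)/(RC coefficient) — independent of the other coefficients.
With the change, C* = 0.596/0.0297 = 20.1; it falls from 23.6.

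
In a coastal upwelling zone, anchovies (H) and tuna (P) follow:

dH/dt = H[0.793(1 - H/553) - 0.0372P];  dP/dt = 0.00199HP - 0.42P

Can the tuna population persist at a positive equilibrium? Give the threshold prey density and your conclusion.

The predator equation gives dP/dt > 0 only when H > 0.42/0.00199 = 211.
Without the predator, H → K = 553. Since 553 > 211, the predator can invade and persist.

Threshold H = 211; K > 211, so yes, the predator persists.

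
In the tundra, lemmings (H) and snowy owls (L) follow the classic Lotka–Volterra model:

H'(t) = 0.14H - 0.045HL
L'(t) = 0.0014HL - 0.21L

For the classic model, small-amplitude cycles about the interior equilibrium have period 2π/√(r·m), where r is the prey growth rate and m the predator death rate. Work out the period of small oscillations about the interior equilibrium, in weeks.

T ≈ 36.6 weeks

Here r = 0.14 and m = 0.21, so r·m = 0.0294.
ω = √0.0294 = 0.171 per week, hence T = 2π/ω ≈ 36.6 weeks.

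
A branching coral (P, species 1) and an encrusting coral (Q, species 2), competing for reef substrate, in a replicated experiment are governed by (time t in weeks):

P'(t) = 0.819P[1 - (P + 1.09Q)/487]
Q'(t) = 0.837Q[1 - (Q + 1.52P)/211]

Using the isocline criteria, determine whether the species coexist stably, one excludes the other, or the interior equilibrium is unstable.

Compare the nullcline intercepts: K1/α12 = 487/1.09 = 447 > K2 = 211; K2/α21 = 211/1.52 = 139 < K1 = 487.
Since the inequalities point opposite ways, species 1 can invade but species 2 cannot.

species 1 excludes species 2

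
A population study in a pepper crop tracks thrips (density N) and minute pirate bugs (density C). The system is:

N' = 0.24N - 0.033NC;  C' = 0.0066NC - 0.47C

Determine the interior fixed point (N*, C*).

N* ≈ 71.2, C* ≈ 7.27

Set dC/dt = 0 with C > 0: 0.0066N - 0.47 = 0, so N* = 0.47/0.0066 = 71.2.
Set dN/dt = 0 with N > 0: 0.24 - 0.033C = 0, so C* = 0.24/0.033 = 7.27.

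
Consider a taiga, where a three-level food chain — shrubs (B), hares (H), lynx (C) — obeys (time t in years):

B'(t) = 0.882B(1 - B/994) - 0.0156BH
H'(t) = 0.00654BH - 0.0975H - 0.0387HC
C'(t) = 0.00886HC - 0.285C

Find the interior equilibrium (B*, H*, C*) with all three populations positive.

B* ≈ 428, H* ≈ 32.2, C* ≈ 69.9

From dC/dt = 0: 0.00886H* = 0.285, so H* = 32.2.
From dB/dt = 0: 0.882(1 - B*/994) = 0.0156·32.2, giving B* = 994·(1 - 0.569) = 428.
From dH/dt = 0: 0.00654·428 - 0.0975 = 0.0387C*, so C* = 2.7/0.0387 = 69.9.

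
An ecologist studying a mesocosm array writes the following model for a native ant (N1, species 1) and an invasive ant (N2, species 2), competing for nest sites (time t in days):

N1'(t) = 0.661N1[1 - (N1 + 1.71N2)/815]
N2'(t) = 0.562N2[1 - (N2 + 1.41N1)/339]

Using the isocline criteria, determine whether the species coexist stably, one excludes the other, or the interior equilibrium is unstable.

species 1 excludes species 2

Compare the nullcline intercepts: K1/α12 = 815/1.71 = 477 > K2 = 339; K2/α21 = 339/1.41 = 240 < K1 = 815.
Since the inequalities point opposite ways, species 1 can invade but species 2 cannot.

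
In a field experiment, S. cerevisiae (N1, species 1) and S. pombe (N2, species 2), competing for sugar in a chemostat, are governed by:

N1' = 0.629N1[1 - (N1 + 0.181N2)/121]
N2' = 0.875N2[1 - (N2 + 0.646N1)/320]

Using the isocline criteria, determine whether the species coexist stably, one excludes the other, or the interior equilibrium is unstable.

stable coexistence

Compare the nullcline intercepts: K1/α12 = 121/0.181 = 669 > K2 = 320; K2/α21 = 320/0.646 = 495 > K1 = 121.
Since both inequalities hold, each species can invade when rare, so the interior equilibrium is stable.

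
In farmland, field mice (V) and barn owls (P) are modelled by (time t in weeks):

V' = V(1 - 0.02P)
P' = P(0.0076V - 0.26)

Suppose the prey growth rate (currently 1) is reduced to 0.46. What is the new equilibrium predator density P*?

P* ≈ 23

At the interior fixed point, setting dV/dt = 0 with V > 0 fixes P* = (prey growth rate)/(VP coefficient) — independent of the other coefficients.
With the change, P* = 0.46/0.02 = 23; it falls from 50.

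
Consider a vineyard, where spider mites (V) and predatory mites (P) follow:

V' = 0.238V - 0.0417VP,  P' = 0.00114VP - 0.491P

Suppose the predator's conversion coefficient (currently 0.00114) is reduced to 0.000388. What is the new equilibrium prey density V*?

At the interior fixed point, setting dP/dt = 0 with P > 0 fixes V* = (predator death rate)/(VP coefficient) — independent of the other coefficients.
With the change, V* = 0.491/0.000388 = 1270; it rises from 431.

V* ≈ 1270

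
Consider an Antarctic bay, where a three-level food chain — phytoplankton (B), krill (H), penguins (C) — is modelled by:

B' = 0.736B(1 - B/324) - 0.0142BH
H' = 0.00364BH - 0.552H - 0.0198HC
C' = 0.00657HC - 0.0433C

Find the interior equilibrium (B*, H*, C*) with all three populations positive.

From dC/dt = 0: 0.00657H* = 0.0433, so H* = 6.59.
From dB/dt = 0: 0.736(1 - B*/324) = 0.0142·6.59, giving B* = 324·(1 - 0.127) = 283.
From dH/dt = 0: 0.00364·283 - 0.552 = 0.0198C*, so C* = 0.477/0.0198 = 24.1.

B* ≈ 283, H* ≈ 6.59, C* ≈ 24.1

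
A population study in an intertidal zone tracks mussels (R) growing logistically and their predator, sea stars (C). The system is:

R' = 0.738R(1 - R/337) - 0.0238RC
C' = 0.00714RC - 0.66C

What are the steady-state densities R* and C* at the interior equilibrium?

From dC/dt = 0 with C > 0: 0.00714R* = 0.66, so R* = 92.4.
Substitute into dR/dt = 0: 0.738(1 - 92.4/337) = 0.0238C*.
The bracket is 0.726, giving C* = 0.536/0.0238 = 22.5.

R* ≈ 92.4, C* ≈ 22.5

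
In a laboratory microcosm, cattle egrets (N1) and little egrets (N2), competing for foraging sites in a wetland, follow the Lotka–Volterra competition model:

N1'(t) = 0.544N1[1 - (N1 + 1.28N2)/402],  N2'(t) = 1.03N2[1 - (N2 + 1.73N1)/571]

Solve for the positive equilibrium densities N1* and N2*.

Setting both brackets to zero gives the nullclines N1 + 1.28N2 = 402 and 1.73N1 + N2 = 571.
Substituting N2 = 571 - 1.73N1 into the first: N1(1 - 1.28·1.73) = 402 - 1.28·571.
So N1* = -329/-1.21 = 271, and then N2* = 571 - 1.73·271 = 102.

N1* ≈ 271, N2* ≈ 102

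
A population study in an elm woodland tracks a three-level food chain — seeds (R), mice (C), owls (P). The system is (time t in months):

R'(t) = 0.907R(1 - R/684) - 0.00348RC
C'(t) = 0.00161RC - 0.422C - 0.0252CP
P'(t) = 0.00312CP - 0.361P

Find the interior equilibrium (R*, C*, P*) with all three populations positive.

R* ≈ 380, C* ≈ 116, P* ≈ 7.55

From dP/dt = 0: 0.00312C* = 0.361, so C* = 116.
From dR/dt = 0: 0.907(1 - R*/684) = 0.00348·116, giving R* = 684·(1 - 0.444) = 380.
From dC/dt = 0: 0.00161·380 - 0.422 = 0.0252P*, so P* = 0.19/0.0252 = 7.55.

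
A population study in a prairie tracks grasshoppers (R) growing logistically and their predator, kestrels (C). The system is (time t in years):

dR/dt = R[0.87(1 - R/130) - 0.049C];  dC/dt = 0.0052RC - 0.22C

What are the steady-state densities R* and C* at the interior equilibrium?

R* ≈ 42.3, C* ≈ 12

From dC/dt = 0 with C > 0: 0.0052R* = 0.22, so R* = 42.3.
Substitute into dR/dt = 0: 0.87(1 - 42.3/130) = 0.049C*.
The bracket is 0.675, giving C* = 0.587/0.049 = 12.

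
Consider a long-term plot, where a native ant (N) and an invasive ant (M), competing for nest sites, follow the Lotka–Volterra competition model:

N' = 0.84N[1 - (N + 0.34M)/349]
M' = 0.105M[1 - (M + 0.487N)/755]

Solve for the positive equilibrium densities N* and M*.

Setting both brackets to zero gives the nullclines N + 0.34M = 349 and 0.487N + M = 755.
Substituting M = 755 - 0.487N into the first: N(1 - 0.34·0.487) = 349 - 0.34·755.
So N* = 92.3/0.834 = 111, and then M* = 755 - 0.487·111 = 701.

N* ≈ 111, M* ≈ 701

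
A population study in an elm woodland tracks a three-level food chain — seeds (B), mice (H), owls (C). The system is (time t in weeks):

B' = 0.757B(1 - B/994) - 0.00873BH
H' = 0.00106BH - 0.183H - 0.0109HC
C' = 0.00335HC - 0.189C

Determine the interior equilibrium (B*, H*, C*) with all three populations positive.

From dC/dt = 0: 0.00335H* = 0.189, so H* = 56.4.
From dB/dt = 0: 0.757(1 - B*/994) = 0.00873·56.4, giving B* = 994·(1 - 0.651) = 347.
From dH/dt = 0: 0.00106·347 - 0.183 = 0.0109C*, so C* = 0.185/0.0109 = 17.

B* ≈ 347, H* ≈ 56.4, C* ≈ 17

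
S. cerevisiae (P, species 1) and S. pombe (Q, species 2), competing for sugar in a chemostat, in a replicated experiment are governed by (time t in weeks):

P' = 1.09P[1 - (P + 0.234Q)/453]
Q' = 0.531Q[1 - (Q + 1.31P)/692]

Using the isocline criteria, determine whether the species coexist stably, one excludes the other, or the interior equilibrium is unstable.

Compare the nullcline intercepts: K1/α12 = 453/0.234 = 1940 > K2 = 692; K2/α21 = 692/1.31 = 528 > K1 = 453.
Since both inequalities hold, each species can invade when rare, so the interior equilibrium is stable.

stable coexistence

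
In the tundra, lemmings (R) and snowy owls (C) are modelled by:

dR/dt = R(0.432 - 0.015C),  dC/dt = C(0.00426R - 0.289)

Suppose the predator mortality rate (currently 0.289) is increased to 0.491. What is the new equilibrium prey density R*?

R* ≈ 115

At the interior fixed point, setting dC/dt = 0 with C > 0 fixes R* = (predator death rate)/(RC coefficient) — independent of the other coefficients.
With the change, R* = 0.491/0.00426 = 115; it rises from 67.8.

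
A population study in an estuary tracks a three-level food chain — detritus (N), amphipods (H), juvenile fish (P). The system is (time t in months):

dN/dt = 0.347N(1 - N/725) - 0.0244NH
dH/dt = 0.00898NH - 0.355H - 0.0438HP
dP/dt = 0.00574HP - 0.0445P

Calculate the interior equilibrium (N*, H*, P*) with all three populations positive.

From dP/dt = 0: 0.00574H* = 0.0445, so H* = 7.75.
From dN/dt = 0: 0.347(1 - N*/725) = 0.0244·7.75, giving N* = 725·(1 - 0.545) = 330.
From dH/dt = 0: 0.00898·330 - 0.355 = 0.0438P*, so P* = 2.61/0.0438 = 59.5.

N* ≈ 330, H* ≈ 7.75, P* ≈ 59.5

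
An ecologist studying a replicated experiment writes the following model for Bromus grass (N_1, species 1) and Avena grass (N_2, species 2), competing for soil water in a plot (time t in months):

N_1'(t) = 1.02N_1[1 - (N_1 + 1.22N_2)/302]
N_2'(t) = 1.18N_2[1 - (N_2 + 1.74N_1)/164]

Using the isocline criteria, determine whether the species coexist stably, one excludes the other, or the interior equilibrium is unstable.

species 1 excludes species 2

Compare the nullcline intercepts: K1/α12 = 302/1.22 = 248 > K2 = 164; K2/α21 = 164/1.74 = 94.3 < K1 = 302.
Since the inequalities point opposite ways, species 1 can invade but species 2 cannot.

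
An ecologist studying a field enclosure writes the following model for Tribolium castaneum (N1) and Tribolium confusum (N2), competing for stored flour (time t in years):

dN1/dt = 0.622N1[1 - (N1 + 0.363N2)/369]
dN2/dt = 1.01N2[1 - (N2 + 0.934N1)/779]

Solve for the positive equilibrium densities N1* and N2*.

N1* ≈ 130, N2* ≈ 657

Setting both brackets to zero gives the nullclines N1 + 0.363N2 = 369 and 0.934N1 + N2 = 779.
Substituting N2 = 779 - 0.934N1 into the first: N1(1 - 0.363·0.934) = 369 - 0.363·779.
So N1* = 86.2/0.661 = 130, and then N2* = 779 - 0.934·130 = 657.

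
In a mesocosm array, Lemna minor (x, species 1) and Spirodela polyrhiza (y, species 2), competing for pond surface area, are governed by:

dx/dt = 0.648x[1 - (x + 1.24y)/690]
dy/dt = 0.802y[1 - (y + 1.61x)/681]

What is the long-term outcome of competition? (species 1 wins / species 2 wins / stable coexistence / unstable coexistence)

Compare the nullcline intercepts: K1/α12 = 690/1.24 = 556 < K2 = 681; K2/α21 = 681/1.61 = 423 < K1 = 690.
Since both are reversed, neither can invade when rare; the interior point is a saddle.

unstable coexistence (outcome depends on initial conditions)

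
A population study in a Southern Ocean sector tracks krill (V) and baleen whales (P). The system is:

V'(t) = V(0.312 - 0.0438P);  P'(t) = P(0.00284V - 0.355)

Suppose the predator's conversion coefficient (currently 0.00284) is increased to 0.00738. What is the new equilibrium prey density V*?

At the interior fixed point, setting dP/dt = 0 with P > 0 fixes V* = (predator death rate)/(VP coefficient) — independent of the other coefficients.
With the change, V* = 0.355/0.00738 = 48.1; it falls from 125.

V* ≈ 48.1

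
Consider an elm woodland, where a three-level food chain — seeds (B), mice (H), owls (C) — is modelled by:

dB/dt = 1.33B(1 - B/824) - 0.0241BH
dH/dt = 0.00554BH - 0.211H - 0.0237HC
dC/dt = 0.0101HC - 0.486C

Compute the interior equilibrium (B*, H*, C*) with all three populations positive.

From dC/dt = 0: 0.0101H* = 0.486, so H* = 48.1.
From dB/dt = 0: 1.33(1 - B*/824) = 0.0241·48.1, giving B* = 824·(1 - 0.872) = 106.
From dH/dt = 0: 0.00554·106 - 0.211 = 0.0237C*, so C* = 0.374/0.0237 = 15.8.

B* ≈ 106, H* ≈ 48.1, C* ≈ 15.8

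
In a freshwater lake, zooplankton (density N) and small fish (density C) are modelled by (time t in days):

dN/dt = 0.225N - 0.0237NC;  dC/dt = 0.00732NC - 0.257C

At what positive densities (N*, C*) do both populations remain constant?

Set dC/dt = 0 with C > 0: 0.00732N - 0.257 = 0, so N* = 0.257/0.00732 = 35.1.
Set dN/dt = 0 with N > 0: 0.225 - 0.0237C = 0, so C* = 0.225/0.0237 = 9.49.

N* ≈ 35.1, C* ≈ 9.49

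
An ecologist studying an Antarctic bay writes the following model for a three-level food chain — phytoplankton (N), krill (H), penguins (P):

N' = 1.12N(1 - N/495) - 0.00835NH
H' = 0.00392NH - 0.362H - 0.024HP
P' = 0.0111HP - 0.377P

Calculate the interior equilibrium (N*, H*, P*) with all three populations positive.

From dP/dt = 0: 0.0111H* = 0.377, so H* = 34.
From dN/dt = 0: 1.12(1 - N*/495) = 0.00835·34, giving N* = 495·(1 - 0.253) = 370.
From dH/dt = 0: 0.00392·370 - 0.362 = 0.024P*, so P* = 1.09/0.024 = 45.3.

N* ≈ 370, H* ≈ 34, P* ≈ 45.3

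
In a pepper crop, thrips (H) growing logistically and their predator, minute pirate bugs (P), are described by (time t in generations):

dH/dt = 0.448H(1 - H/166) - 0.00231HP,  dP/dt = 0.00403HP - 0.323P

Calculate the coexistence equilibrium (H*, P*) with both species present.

From dP/dt = 0 with P > 0: 0.00403H* = 0.323, so H* = 80.1.
Substitute into dH/dt = 0: 0.448(1 - 80.1/166) = 0.00231P*.
The bracket is 0.517, giving P* = 0.232/0.00231 = 100.

H* ≈ 80.1, P* ≈ 100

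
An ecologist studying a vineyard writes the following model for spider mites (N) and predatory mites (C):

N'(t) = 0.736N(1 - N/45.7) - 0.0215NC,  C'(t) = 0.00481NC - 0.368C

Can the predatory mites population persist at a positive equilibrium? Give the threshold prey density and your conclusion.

The predator equation gives dC/dt > 0 only when N > 0.368/0.00481 = 76.5.
Without the predator, N → K = 45.7. Since 45.7 < 76.5, the predator cannot invade.

Threshold N = 76.5; K < 76.5, so no, the predator goes extinct.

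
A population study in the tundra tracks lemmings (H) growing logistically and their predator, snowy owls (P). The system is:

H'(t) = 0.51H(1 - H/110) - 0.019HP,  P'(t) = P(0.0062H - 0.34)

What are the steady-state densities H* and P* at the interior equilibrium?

From dP/dt = 0 with P > 0: 0.0062H* = 0.34, so H* = 54.8.
Substitute into dH/dt = 0: 0.51(1 - 54.8/110) = 0.019P*.
The bracket is 0.501, giving P* = 0.256/0.019 = 13.5.

H* ≈ 54.8, P* ≈ 13.5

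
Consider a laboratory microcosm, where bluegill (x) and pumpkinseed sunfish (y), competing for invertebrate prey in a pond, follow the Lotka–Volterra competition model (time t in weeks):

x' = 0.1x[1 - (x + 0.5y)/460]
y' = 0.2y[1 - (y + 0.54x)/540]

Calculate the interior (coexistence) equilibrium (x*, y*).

x* ≈ 260, y* ≈ 399

Setting both brackets to zero gives the nullclines x + 0.5y = 460 and 0.54x + y = 540.
Substituting y = 540 - 0.54x into the first: x(1 - 0.5·0.54) = 460 - 0.5·540.
So x* = 190/0.73 = 260, and then y* = 540 - 0.54·260 = 399.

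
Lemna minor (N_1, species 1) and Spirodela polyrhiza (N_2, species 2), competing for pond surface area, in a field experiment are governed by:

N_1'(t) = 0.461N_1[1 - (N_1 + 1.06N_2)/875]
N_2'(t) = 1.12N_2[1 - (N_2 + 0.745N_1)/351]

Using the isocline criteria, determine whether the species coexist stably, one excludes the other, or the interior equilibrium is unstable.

Compare the nullcline intercepts: K1/α12 = 875/1.06 = 825 > K2 = 351; K2/α21 = 351/0.745 = 471 < K1 = 875.
Since the inequalities point opposite ways, species 1 can invade but species 2 cannot.

species 1 excludes species 2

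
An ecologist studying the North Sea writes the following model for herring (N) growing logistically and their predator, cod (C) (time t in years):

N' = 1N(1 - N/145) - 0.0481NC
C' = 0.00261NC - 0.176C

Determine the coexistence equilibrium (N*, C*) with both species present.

N* ≈ 67.4, C* ≈ 11.1

From dC/dt = 0 with C > 0: 0.00261N* = 0.176, so N* = 67.4.
Substitute into dN/dt = 0: 1(1 - 67.4/145) = 0.0481C*.
The bracket is 0.535, giving C* = 0.535/0.0481 = 11.1.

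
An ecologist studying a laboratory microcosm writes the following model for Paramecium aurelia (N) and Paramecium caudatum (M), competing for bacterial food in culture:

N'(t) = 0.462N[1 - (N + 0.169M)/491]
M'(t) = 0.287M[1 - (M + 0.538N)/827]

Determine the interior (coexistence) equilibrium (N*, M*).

N* ≈ 386, M* ≈ 619

Setting both brackets to zero gives the nullclines N + 0.169M = 491 and 0.538N + M = 827.
Substituting M = 827 - 0.538N into the first: N(1 - 0.169·0.538) = 491 - 0.169·827.
So N* = 351/0.909 = 386, and then M* = 827 - 0.538·386 = 619.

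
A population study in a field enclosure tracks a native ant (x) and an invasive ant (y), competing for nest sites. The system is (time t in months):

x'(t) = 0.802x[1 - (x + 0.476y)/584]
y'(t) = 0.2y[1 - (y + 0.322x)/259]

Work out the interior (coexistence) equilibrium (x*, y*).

x* ≈ 544, y* ≈ 83.8

Setting both brackets to zero gives the nullclines x + 0.476y = 584 and 0.322x + y = 259.
Substituting y = 259 - 0.322x into the first: x(1 - 0.476·0.322) = 584 - 0.476·259.
So x* = 461/0.847 = 544, and then y* = 259 - 0.322·544 = 83.8.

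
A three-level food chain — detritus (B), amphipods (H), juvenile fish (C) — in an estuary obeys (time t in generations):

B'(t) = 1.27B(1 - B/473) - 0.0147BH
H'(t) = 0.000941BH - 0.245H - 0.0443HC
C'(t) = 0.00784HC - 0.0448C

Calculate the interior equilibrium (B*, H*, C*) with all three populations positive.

B* ≈ 442, H* ≈ 5.71, C* ≈ 3.85

From dC/dt = 0: 0.00784H* = 0.0448, so H* = 5.71.
From dB/dt = 0: 1.27(1 - B*/473) = 0.0147·5.71, giving B* = 473·(1 - 0.0661) = 442.
From dH/dt = 0: 0.000941·442 - 0.245 = 0.0443C*, so C* = 0.171/0.0443 = 3.85.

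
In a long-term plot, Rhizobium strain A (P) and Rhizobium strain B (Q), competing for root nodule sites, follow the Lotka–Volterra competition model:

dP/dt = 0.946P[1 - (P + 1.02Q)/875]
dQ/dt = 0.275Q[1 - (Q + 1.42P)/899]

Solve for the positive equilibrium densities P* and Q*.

Setting both brackets to zero gives the nullclines P + 1.02Q = 875 and 1.42P + Q = 899.
Substituting Q = 899 - 1.42P into the first: P(1 - 1.02·1.42) = 875 - 1.02·899.
So P* = -42/-0.448 = 93.6, and then Q* = 899 - 1.42·93.6 = 766.

P* ≈ 93.6, Q* ≈ 766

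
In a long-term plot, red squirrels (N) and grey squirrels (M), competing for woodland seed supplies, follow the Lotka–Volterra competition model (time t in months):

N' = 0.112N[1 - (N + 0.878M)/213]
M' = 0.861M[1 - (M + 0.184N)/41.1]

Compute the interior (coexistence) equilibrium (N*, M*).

Setting both brackets to zero gives the nullclines N + 0.878M = 213 and 0.184N + M = 41.1.
Substituting M = 41.1 - 0.184N into the first: N(1 - 0.878·0.184) = 213 - 0.878·41.1.
So N* = 177/0.838 = 211, and then M* = 41.1 - 0.184·211 = 2.28.

N* ≈ 211, M* ≈ 2.28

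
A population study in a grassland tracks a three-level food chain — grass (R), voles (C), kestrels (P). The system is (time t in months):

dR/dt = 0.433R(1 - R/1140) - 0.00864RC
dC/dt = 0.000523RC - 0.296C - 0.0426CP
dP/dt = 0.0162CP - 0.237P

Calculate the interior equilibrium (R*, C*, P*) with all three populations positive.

From dP/dt = 0: 0.0162C* = 0.237, so C* = 14.6.
From dR/dt = 0: 0.433(1 - R*/1140) = 0.00864·14.6, giving R* = 1140·(1 - 0.292) = 807.
From dC/dt = 0: 0.000523·807 - 0.296 = 0.0426P*, so P* = 0.126/0.0426 = 2.96.

R* ≈ 807, C* ≈ 14.6, P* ≈ 2.96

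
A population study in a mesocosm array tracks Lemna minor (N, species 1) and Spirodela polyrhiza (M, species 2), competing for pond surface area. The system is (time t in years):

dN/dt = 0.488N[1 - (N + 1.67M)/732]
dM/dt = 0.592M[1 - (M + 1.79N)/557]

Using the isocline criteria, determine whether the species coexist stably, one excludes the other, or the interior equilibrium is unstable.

Compare the nullcline intercepts: K1/α12 = 732/1.67 = 438 < K2 = 557; K2/α21 = 557/1.79 = 311 < K1 = 732.
Since both are reversed, neither can invade when rare; the interior point is a saddle.

unstable coexistence (outcome depends on initial conditions)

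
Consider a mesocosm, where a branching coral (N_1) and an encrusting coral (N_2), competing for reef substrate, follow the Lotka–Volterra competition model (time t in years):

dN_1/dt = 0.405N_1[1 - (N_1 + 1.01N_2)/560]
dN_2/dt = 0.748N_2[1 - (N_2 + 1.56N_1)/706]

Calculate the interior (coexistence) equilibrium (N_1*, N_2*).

Setting both brackets to zero gives the nullclines N_1 + 1.01N_2 = 560 and 1.56N_1 + N_2 = 706.
Substituting N_2 = 706 - 1.56N_1 into the first: N_1(1 - 1.01·1.56) = 560 - 1.01·706.
So N_1* = -153/-0.576 = 266, and then N_2* = 706 - 1.56·266 = 291.

N_1* ≈ 266, N_2* ≈ 291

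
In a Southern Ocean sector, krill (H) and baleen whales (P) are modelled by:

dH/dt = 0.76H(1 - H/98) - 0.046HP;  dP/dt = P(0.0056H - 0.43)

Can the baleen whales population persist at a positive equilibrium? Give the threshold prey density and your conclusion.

The predator equation gives dP/dt > 0 only when H > 0.43/0.0056 = 76.8.
Without the predator, H → K = 98. Since 98 > 76.8, the predator can invade and persist.

Threshold H = 76.8; K > 76.8, so yes, the predator persists.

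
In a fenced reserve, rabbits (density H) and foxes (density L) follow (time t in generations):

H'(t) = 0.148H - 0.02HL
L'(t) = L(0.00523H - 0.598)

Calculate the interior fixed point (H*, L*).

Set dL/dt = 0 with L > 0: 0.00523H - 0.598 = 0, so H* = 0.598/0.00523 = 114.
Set dH/dt = 0 with H > 0: 0.148 - 0.02L = 0, so L* = 0.148/0.02 = 7.4.

H* ≈ 114, L* ≈ 7.4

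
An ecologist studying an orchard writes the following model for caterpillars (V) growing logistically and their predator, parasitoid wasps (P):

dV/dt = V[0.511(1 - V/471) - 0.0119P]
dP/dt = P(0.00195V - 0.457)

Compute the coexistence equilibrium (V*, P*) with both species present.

From dP/dt = 0 with P > 0: 0.00195V* = 0.457, so V* = 234.
Substitute into dV/dt = 0: 0.511(1 - 234/471) = 0.0119P*.
The bracket is 0.502, giving P* = 0.257/0.0119 = 21.6.

V* ≈ 234, P* ≈ 21.6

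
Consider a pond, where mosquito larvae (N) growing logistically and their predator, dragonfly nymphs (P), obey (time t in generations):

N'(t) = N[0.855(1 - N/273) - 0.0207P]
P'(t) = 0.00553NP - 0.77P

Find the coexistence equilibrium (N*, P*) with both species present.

N* ≈ 139, P* ≈ 20.2

From dP/dt = 0 with P > 0: 0.00553N* = 0.77, so N* = 139.
Substitute into dN/dt = 0: 0.855(1 - 139/273) = 0.0207P*.
The bracket is 0.49, giving P* = 0.419/0.0207 = 20.2.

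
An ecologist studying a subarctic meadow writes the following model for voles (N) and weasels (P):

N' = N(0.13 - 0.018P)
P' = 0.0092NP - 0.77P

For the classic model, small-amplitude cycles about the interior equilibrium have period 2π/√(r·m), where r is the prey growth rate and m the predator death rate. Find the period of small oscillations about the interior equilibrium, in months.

T ≈ 19.9 months

Here r = 0.13 and m = 0.77, so r·m = 0.1.
ω = √0.1 = 0.316 per month, hence T = 2π/ω ≈ 19.9 months.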